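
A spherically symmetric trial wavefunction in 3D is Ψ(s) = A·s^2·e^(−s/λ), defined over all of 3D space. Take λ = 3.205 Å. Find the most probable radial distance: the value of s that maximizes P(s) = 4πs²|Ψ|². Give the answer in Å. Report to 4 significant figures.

Set d/ds [P(s) = 4πs²|Ψ|²] = 0 and solve for s > 0.
This gives s = 3·λ.
With λ = 3.205, the most probable radial distance is 9.6150 Å.

s ≈ 9.615 Å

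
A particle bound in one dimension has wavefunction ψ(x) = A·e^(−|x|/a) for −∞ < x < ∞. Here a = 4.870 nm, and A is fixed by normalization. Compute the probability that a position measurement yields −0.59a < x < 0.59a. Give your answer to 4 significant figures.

P ≈ 0.6927

P = ∫_{−0.59a}^{0.59a} |ψ(x)|² dx.
The normalization integral ∫|ψ|²dx over the whole domain equals a·A², and A² cancels in the ratio.
Both integrals are even about x = 0, so only the x ≥ 0 halves are needed (the factors of 2 cancel). Let u = x/a; then A² and the length scale cancel, so P = ∫_{0}^{0.59} e^(-2·u) du ÷ ∫_{0}^{∞} e^(-2·u) du.
With ∫ e^(-2·u) du = -e^(-2·u)/2 + C, the region integral is 1/2 - e^(-59/50)/2 and the full one is 1/2.
Taking the ratio, P = 0.69272.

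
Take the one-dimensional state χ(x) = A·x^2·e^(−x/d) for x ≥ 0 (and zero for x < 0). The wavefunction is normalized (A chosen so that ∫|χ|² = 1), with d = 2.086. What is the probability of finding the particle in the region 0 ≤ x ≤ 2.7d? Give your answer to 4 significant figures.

P = ∫_{0}^{2.7d} |χ(x)|² dx.
Since A² = 1/(3·d^5/4), this is the region integral divided by the full normalization integral.
Substituting u = x/d, A² and the length scale cancel in the ratio: P = ∫_{0}^{2.7} u^4·e^(-2·u) du / ∫_{0}^{∞} u^4·e^(-2·u) du.
Using ∫ u^4·e^(-2·u) du = -(u^4/2 + u^3 + 3·u^2/2 + 3·u/2 + 3/4)·e^(-2·u), the numerator is ≈ 0.470017 and the denominator is 3/4.
Evaluating gives P = 0.62669.

P ≈ 0.6267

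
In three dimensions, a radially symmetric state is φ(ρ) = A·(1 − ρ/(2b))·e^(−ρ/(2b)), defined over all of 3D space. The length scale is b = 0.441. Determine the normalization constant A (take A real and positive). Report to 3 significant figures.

A ≈ 0.681

The normalization condition is ∫|φ|² 4πρ² dρ = 1 from 0 to ∞.
In 3D with spherical symmetry the volume element is 4πρ² dρ.
With ∫₀^∞ ρ^4 e^(−αρ) dρ = 4!/α^5, ∫|φ|² 4πρ² dρ = A²·(8·π·b^3).
Setting this equal to 1 gives A² = 1/(8·π·b^3).
Plugging in b = 0.441 yields A = 0.6811.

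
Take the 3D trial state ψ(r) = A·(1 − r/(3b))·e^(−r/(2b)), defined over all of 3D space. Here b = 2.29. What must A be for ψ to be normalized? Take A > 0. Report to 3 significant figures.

A ≈ 0.0997

Require ∫ |ψ|² 4πr² dr = 1 over the whole domain.
(Spherical symmetry: dV = 4πr² dr.)
Carrying out the integral gives A² · 8·π·b^3/3.
Plugging in b = 2.29 yields A = 0.09970.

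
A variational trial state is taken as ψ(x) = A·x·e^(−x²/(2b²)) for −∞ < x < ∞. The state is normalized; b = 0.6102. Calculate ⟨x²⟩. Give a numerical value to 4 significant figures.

⟨x²⟩ = ∫ x^2 |ψ|² dx over the full domain.
Since the A² factors cancel between numerator and denominator, ⟨x²⟩ = 3·b^2/2.
With b = 0.6102, ⟨x^2⟩ = 0.55852.

⟨x^2⟩ ≈ 0.5585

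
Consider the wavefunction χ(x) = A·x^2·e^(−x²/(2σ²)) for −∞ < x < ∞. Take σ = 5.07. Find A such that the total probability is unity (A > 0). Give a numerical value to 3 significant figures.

A ≈ 0.0150

We need A² ∫|f|² dx = 1, taking the integral from −∞ to ∞.
The integral (without the A² prefactor) comes out to 3·√(π)·σ^5/4.
Hence A² = 1/[3·√(π)·σ^5/4].
Plugging in σ = 5.07 yields A = 0.01499.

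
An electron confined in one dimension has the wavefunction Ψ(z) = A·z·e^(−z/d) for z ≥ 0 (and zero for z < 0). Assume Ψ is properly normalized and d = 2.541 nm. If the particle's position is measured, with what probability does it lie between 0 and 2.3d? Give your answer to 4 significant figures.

P ≈ 0.8374

|Ψ|² is the probability density, so P = ∫_{0}^{2.3d} |Ψ|² dz.
Since A² = 1/(d^3/4), this is the region integral divided by the full normalization integral.
In terms of u = z/d (A² and the length scale cancel between numerator and denominator), P = [∫_{0}^{2.3} u^2·e^(-2·u) du] / [∫_{0}^{∞} u^2·e^(-2·u) du].
With ∫ u^2·e^(-2·u) du = -(2·u^2 + 2·u + 1)·e^(-2·u)/4 + C, the region integral is 1/4 - 809·e^(-23/5)/200 and the full one is 1/4.
This works out to P = 0.83736.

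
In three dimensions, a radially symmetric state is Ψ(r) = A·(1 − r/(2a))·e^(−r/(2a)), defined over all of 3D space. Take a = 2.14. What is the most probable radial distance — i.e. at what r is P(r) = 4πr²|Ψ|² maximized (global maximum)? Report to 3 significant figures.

r ≈ 11.2

The maximum of P(r) = 4πr²|Ψ|² occurs where its derivative vanishes.
This gives r = a·(√(5) + 3).
With a = 2.14, the most probable radial distance is 11.21.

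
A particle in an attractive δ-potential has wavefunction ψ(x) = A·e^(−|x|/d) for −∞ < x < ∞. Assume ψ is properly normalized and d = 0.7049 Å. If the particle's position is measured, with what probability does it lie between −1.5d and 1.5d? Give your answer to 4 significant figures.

P = ∫_{−1.5d}^{1.5d} |ψ(x)|² dx.
The normalization integral ∫|ψ|²dx over the whole domain equals d·A², and A² cancels in the ratio.
Both integrals are even about x = 0, so only the x ≥ 0 halves are needed (the factors of 2 cancel). In terms of u = x/d (A² and the length scale cancel between numerator and denominator), P = [∫_{0}^{1.5} e^(-2·u) du] / [∫_{0}^{∞} e^(-2·u) du].
With ∫ e^(-2·u) du = -e^(-2·u)/2 + C, the region integral is 1/2 - e^(-3)/2 and the full one is 1/2.
The result is P = 0.95021.

P ≈ 0.9502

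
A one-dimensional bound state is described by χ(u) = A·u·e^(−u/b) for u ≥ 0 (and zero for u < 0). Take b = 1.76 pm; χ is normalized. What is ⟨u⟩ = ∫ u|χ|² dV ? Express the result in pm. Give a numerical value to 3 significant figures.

⟨u⟩ ≈ 2.64 pm

The expectation value is the |χ|²-weighted average of u: ∫ u|χ|² du.
Using ∫₀^∞ uⁿ e^(−αu) du = n!/αⁿ⁺¹, since the A² factors cancel between numerator and denominator, ⟨u⟩ = 3·b/2.
Putting b = 1.76 gives 2.640.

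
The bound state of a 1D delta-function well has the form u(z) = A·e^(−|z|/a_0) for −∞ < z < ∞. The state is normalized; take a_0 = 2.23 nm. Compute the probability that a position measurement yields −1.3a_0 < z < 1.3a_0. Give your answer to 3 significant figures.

|u|² is the probability density, so P = ∫_{−1.3a_0}^{1.3a_0} |u|² dz.
The normalization integral ∫|u|²dz over the whole domain equals a_0·A², and A² cancels in the ratio.
Both integrals are even about z = 0, so only the z ≥ 0 halves are needed (the factors of 2 cancel). Let t = z/a_0; then A² and the length scale cancel, so P = ∫_{0}^{1.3} e^(-2·t) dt ÷ ∫_{0}^{∞} e^(-2·t) dt.
With ∫ e^(-2·t) dt = -e^(-2·t)/2 + C, the region integral is 1/2 - e^(-13/5)/2 and the full one is 1/2.
This works out to P = 0.9257.

P ≈ 0.926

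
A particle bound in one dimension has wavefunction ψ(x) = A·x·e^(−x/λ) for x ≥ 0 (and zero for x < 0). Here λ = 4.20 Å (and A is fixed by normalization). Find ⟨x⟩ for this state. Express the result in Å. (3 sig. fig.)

⟨x⟩ ≈ 6.30 Å

The expectation value is the |ψ|²-weighted average of x: ∫ x|ψ|² dx.
Using ∫₀^∞ xⁿ e^(−αx) dx = n!/αⁿ⁺¹, since the A² factors cancel between numerator and denominator, ⟨x⟩ = 3·λ/2.
With λ = 4.20, ⟨x⟩ = 6.300.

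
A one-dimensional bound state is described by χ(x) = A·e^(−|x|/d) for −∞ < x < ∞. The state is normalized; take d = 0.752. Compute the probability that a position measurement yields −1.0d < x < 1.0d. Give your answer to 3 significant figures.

The probability is P = ∫ |χ|² dx over [−1.0d, 1.0d].
With A² fixed by ∫|χ|² = 1, i.e. A² = (d)^(−1), substitute and integrate.
By symmetry take twice the x ≥ 0 contribution in numerator and denominator; the 2's cancel. In terms of u = x/d (A² and the length scale cancel between numerator and denominator), P = [∫_{0}^{1.0} e^(-2·u) du] / [∫_{0}^{∞} e^(-2·u) du].
With ∫ e^(-2·u) du = -e^(-2·u)/2 + C, the region integral is 1/2 - e^(-2)/2 and the full one is 1/2.
Taking the ratio, P = 0.8647.

P ≈ 0.865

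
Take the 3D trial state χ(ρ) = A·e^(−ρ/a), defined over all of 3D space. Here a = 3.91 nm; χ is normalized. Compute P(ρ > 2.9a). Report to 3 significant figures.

P ≈ 0.0715

Integrate the radial probability density 4πρ²|χ|² over ρ > 2.9a.
A² is fixed by ∫₀^∞ 4πρ²|χ|² dρ = 1, i.e. A² = (π·a^3)^(−1).
In terms of u = ρ/a (A², 4π and the length scale all cancel between numerator and denominator), P = [∫_{2.9}^{∞} u^2·e^(-2·u) du] / [∫_{0}^{∞} u^2·e^(-2·u) du].
With ∫ u^2·e^(-2·u) du = -(2·u^2 + 2·u + 1)·e^(-2·u)/4 + C, the region integral is 1181·e^(-29/5)/200 and the full one is 1/4.
This evaluates to P = 0.07151.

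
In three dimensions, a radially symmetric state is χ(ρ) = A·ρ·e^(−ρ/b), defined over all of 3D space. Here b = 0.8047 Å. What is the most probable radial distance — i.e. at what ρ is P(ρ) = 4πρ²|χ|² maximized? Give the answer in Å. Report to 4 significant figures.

The maximum of P(ρ) = 4πρ²|χ|² occurs where its derivative vanishes.
Solving yields ρ = 2·b.
With b = 0.8047, the most probable radial distance is 1.6094 Å.

ρ ≈ 1.609 Å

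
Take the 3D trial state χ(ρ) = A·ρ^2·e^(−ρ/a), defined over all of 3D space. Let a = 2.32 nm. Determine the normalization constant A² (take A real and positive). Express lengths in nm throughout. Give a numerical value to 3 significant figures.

We need A² ∫|f|² 4πρ² dρ = 1, taking the integral from 0 to ∞.
The angular integral contributes 4π, leaving ∫₀^∞ ρ²|χ|² dρ.
Using ∫₀^∞ ρⁿ e^(−αρ) dρ = n!/αⁿ⁺¹, carrying out the integral gives A² · 45·π·a^7/2.
Hence A² = 1/[45·π·a^7/2].
Plugging in a = 2.32 yields A = 0.006254.

A^2 ≈ 0.0000391 nm^(-7)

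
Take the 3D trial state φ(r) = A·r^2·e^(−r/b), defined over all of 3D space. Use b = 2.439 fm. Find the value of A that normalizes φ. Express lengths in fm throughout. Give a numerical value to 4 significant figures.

A ≈ 0.005249 fm^(-7/2)

The normalization condition is ∫|φ|² 4πr² dr = 1 from 0 to ∞.
In 3D with spherical symmetry the volume element is 4πr² dr.
With φ = A·r^2·e^(−r/b), the integral evaluates to A²·[45·π·b^7/2].
Setting this equal to 1 gives A² = 1/(45·π·b^7/2).
With b = 2.439: A² = 0.000027554 and A = 0.0052492.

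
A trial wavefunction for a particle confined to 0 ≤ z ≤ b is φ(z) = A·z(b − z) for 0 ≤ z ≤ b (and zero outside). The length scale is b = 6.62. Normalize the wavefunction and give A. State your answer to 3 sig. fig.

Normalization requires ∫|φ|² dz = 1, integrated from 0 to b.
Expanding the polynomial and integrating term by term, ∫|φ|² dz = A²·(b^5/30).
Hence A² = 1/[b^5/30].
Plugging in b = 6.62 yields A = 0.04858.

A ≈ 0.0486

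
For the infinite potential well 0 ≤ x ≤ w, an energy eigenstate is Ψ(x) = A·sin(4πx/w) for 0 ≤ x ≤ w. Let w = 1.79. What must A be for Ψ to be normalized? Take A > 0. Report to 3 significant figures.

The normalization condition is ∫|Ψ|² dx = 1 from 0 to w.
With ∫₀^w sin²(nπx/w) dx = w/2, with Ψ = A·sin(4πx/w), the integral evaluates to A²·[w/2].
So A² = (w/2)^(−1).
With w = 1.79: A² = 1.117 and A = 1.057.

A ≈ 1.06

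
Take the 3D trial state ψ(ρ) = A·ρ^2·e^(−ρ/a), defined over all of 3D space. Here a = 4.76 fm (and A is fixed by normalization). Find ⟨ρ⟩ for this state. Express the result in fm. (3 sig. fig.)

⟨ρ⟩ ≈ 16.7 fm

By definition ⟨ρ⟩ = ∫ ρ |ψ(ρ)|² 4πρ² dρ.
The ratio of the moment integral to the normalization integral gives ⟨ρ⟩ = 7·a/2.
Putting a = 4.76 gives 16.66.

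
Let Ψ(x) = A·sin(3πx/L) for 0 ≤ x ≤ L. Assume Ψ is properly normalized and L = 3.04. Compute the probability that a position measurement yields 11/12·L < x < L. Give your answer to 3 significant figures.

P = ∫_{11/12·L}^{L} |Ψ(x)|² dx.
With A² fixed by ∫|Ψ|² = 1, i.e. A² = (L/2)^(−1), substitute and integrate.
Let u = x/L; then A² and the length scale cancel, so P = ∫_{11/12}^{1} sin(3·π·u)^2 du ÷ ∫_{0}^{1} sin(3·π·u)^2 du.
An antiderivative of sin(3·π·u)^2 is u/2 - sin(6·π·u)/(12·π); evaluating from 11/12 to 1 gives 1/24 - 1/(12·π), while the full integral is 1/2.
Taking the ratio, P = (-2 + π)/(12·π).

P ≈ 0.0303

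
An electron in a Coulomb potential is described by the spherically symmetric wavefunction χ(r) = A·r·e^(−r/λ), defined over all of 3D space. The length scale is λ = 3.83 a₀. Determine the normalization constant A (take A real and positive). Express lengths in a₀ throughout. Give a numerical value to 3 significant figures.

The normalization condition is ∫|χ|² 4πr² dr = 1 from 0 to ∞.
With ∫₀^∞ r^4 e^(−αr) dr = 4!/α^5, ∫|χ|² 4πr² dr = A²·(3·π·λ^5).
Hence A² = 1/[3·π·λ^5].
Plugging in λ = 3.83 yields A = 0.01135.

A ≈ 0.0113 a₀^(-5/2)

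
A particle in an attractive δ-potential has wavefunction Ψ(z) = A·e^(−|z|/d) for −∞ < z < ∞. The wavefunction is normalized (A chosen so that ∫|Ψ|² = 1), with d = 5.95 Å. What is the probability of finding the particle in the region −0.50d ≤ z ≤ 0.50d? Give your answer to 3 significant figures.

P = ∫_{−0.50d}^{0.50d} |Ψ(z)|² dz.
With A² fixed by ∫|Ψ|² = 1, i.e. A² = (d)^(−1), substitute and integrate.
Both integrals are even about z = 0, so only the z ≥ 0 halves are needed (the factors of 2 cancel). Substituting u = z/d, A² and the length scale cancel in the ratio: P = ∫_{0}^{0.50} e^(-2·u) du / ∫_{0}^{∞} e^(-2·u) du.
Using ∫ e^(-2·u) du = -e^(-2·u)/2, the numerator is 1/2 - e^(-1)/2 and the denominator is 1/2.
This works out to P = 0.6321.

P ≈ 0.632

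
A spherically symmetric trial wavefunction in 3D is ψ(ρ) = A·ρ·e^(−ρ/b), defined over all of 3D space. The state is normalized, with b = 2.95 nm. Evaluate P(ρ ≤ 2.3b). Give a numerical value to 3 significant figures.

Integrate the radial probability density 4πρ²|ψ|² over ρ ≤ 2.3b.
Normalization gives A² = 1/(3·π·b^5).
Substituting u = ρ/b, A², 4π and the length scale all cancel in the ratio: P = ∫_{0}^{2.3} u^4·e^(-2·u) du / ∫_{0}^{∞} u^4·e^(-2·u) du.
With ∫ u^4·e^(-2·u) du = -(u^4/2 + u^3 + 3·u^2/2 + 3·u/2 + 3/4)·e^(-2·u) + C, the region integral is ≈ 0.36507 and the full one is 3/4.
Taking the ratio yields P = 0.4868.

P ≈ 0.487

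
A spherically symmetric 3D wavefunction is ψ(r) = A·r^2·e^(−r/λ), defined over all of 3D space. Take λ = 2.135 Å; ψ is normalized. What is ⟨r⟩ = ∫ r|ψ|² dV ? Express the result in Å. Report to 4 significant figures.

The expectation value is the |ψ|²-weighted average of r: ∫ r|ψ|² 4πr² dr.
Since the A² factors cancel between numerator and denominator, ⟨r⟩ = 7·λ/2.
Putting λ = 2.135 gives 7.4725.

⟨r⟩ ≈ 7.473 Å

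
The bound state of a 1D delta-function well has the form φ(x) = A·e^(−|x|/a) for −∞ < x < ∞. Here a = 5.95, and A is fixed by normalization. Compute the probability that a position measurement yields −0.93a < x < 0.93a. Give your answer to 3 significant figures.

P ≈ 0.844

The probability is P = ∫ |φ|² dx over [−0.93a, 0.93a].
The normalization integral ∫|φ|²dx over the whole domain equals a·A², and A² cancels in the ratio.
Both integrals are even about x = 0, so only the x ≥ 0 halves are needed (the factors of 2 cancel). Substituting u = x/a, A² and the length scale cancel in the ratio: P = ∫_{0}^{0.93} e^(-2·u) du / ∫_{0}^{∞} e^(-2·u) du.
An antiderivative of e^(-2·u) is -e^(-2·u)/2; evaluating from 0 to 0.93 gives 1/2 - e^(-93/50)/2, while the full integral is 1/2.
This works out to P = 0.8443.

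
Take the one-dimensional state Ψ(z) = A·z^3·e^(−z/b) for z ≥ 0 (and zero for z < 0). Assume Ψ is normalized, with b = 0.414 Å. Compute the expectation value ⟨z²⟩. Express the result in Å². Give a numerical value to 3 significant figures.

⟨z^2⟩ ≈ 2.40 Å^2

⟨z²⟩ = ∫ z^2 |Ψ|² dz over the full domain.
Evaluating both integrals, ⟨z²⟩ = 14·b^2.
With b = 0.414, ⟨z^2⟩ = 2.400.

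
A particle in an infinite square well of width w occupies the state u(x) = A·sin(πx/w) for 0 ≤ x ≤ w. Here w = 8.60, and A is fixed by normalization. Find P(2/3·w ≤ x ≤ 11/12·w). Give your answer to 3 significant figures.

P ≈ 0.192

|u|² is the probability density, so P = ∫_{2/3·w}^{11/12·w} |u|² dx.
The normalization integral ∫|u|²dx over the whole domain equals w/2·A², and A² cancels in the ratio.
In terms of t = x/w (A² and the length scale cancel between numerator and denominator), P = [∫_{2/3}^{11/12} sin(π·t)^2 dt] / [∫_{0}^{1} sin(π·t)^2 dt].
With ∫ sin(π·t)^2 dt = t/2 - sin(2·π·t)/(4·π) + C, the region integral is -√(3)/(8·π) + 1/(8·π) + 1/8 and the full one is 1/2.
The result is P = (-√(3) + 1 + π)/(4·π).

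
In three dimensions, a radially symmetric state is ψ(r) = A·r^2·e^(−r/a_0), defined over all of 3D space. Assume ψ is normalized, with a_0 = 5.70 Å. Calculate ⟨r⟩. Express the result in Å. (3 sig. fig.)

⟨r⟩ = ∫ r |ψ|² 4πr² dr over the full domain.
The ratio of the moment integral to the normalization integral gives ⟨r⟩ = 7·a_0/2.
With a_0 = 5.70, ⟨r⟩ = 19.95.

⟨r⟩ ≈ 20.0 Å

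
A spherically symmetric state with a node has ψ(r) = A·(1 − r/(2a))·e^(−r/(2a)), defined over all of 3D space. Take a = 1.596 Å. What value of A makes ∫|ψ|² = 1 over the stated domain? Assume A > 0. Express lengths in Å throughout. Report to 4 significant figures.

A ≈ 0.09893 Å^(-3/2)

We need A² ∫|f|² 4πr² dr = 1, taking the integral from 0 to ∞.
The angular integral contributes 4π, leaving ∫₀^∞ r²|ψ|² dr.
With ψ = A·(1 − r/(2a))·e^(−r/(2a)), the integral evaluates to A²·[8·π·a^3].
So A² = (8·π·a^3)^(−1).
Substituting a = 1.596 gives A² = 0.0097873, so A = 0.098931.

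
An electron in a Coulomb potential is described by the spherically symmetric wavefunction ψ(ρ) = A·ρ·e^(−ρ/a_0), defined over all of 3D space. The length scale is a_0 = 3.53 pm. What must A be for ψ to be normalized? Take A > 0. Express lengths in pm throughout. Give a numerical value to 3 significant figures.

The normalization condition is ∫|ψ|² 4πρ² dρ = 1 from 0 to ∞.
Using ∫₀^∞ ρⁿ e^(−αρ) dρ = n!/αⁿ⁺¹, with ψ = A·ρ·e^(−ρ/a_0), the integral evaluates to A²·[3·π·a_0^5].
So A² = (3·π·a_0^5)^(−1).
Plugging in a_0 = 3.53 yields A = 0.01391.

A ≈ 0.0139 pm^(-5/2)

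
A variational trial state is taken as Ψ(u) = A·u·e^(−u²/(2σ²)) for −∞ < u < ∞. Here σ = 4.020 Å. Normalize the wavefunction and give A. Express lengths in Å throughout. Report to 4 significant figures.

The normalization condition is ∫|Ψ|² du = 1 from −∞ to ∞.
∫|Ψ|² du = A²·(√(π)·σ^3/2).
Plugging in σ = 4.020 yields A = 0.13179.

A ≈ 0.1318 Å^(-3/2)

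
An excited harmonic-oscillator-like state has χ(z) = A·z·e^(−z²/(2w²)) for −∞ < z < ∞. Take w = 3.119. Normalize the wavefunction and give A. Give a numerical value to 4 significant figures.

Require ∫ |χ|² dz = 1 over the whole domain.
Using the Gaussian integral ∫_{−∞}^{∞} e^(−αz²) dz = √(π/α), ∫|χ|² dz = A²·(√(π)·w^3/2).
Plugging in w = 3.119 yields A = 0.19284.

A ≈ 0.1928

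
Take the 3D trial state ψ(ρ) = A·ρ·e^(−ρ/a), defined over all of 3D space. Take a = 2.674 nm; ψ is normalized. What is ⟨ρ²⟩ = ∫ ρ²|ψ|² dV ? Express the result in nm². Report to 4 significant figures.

⟨ρ^2⟩ ≈ 53.63 nm^2

By definition ⟨ρ²⟩ = ∫ ρ^2 |ψ(ρ)|² 4πρ² dρ.
Recall ∫₀^∞ ρ^m e^(−ρ/β) dρ = m!·β^(m+1), the ratio of the moment integral to the normalization integral gives ⟨ρ²⟩ = 15·a^2/2.
With a = 2.674, ⟨ρ^2⟩ = 53.627.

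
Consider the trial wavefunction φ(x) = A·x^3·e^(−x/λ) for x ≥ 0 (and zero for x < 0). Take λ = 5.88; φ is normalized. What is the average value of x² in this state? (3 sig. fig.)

⟨x^2⟩ ≈ 484

The expectation value is the |φ|²-weighted average of x^2: ∫ x^2|φ|² dx.
Using ∫₀^∞ xⁿ e^(−αx) dx = n!/αⁿ⁺¹, evaluating both integrals, ⟨x²⟩ = 14·λ^2.
Putting λ = 5.88 gives 484.0.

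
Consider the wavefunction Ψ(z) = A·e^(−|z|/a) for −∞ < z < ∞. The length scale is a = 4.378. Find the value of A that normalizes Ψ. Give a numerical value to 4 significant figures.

Normalization requires ∫|Ψ|² dz = 1, integrated from −∞ to ∞.
With Ψ = A·e^(−|z|/a), the integral evaluates to A²·[a].
Hence A² = 1/[a].
Plugging in a = 4.378 yields A = 0.47793.

A ≈ 0.4779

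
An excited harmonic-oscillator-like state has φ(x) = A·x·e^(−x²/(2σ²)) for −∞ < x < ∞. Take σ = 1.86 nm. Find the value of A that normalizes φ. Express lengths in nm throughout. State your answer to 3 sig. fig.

A ≈ 0.419 nm^(-3/2)

Require ∫ |φ|² dx = 1 over the whole domain.
Using the Gaussian integral ∫_{−∞}^{∞} e^(−αx²) dx = √(π/α), with φ = A·x·e^(−x²/(2σ²)), the integral evaluates to A²·[√(π)·σ^3/2].
Setting this equal to 1 gives A² = 1/(√(π)·σ^3/2).
With σ = 1.86: A² = 0.1754 and A = 0.4188.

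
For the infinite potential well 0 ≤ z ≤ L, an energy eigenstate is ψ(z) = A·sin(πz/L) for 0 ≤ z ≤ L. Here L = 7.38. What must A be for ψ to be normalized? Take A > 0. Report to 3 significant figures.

Normalization requires ∫|ψ|² dz = 1, integrated from 0 to L.
The integral (without the A² prefactor) comes out to L/2.
With L = 7.38: A² = 0.2710 and A = 0.5206.

A ≈ 0.521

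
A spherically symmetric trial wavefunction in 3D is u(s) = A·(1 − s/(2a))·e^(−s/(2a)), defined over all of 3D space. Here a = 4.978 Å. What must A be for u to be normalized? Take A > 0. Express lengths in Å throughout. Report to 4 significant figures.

We need A² ∫|f|² 4πs² ds = 1, taking the integral from 0 to ∞.
(Spherical symmetry: dV = 4πs² ds.)
With ∫₀^∞ s^4 e^(−αs) ds = 4!/α^5, with u = A·(1 − s/(2a))·e^(−s/(2a)), the integral evaluates to A²·[8·π·a^3].
So A² = (8·π·a^3)^(−1).
With a = 4.978: A² = 0.00032255 and A = 0.017960.

A ≈ 0.01796 Å^(-3/2)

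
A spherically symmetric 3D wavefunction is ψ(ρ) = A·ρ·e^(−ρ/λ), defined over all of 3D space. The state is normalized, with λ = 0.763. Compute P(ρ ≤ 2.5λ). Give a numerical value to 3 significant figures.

P = ∫ |ψ|² 4πρ² dρ over ρ ≤ 2.5λ.
The full normalization integral is A²·[3·π·λ^5] = 1, fixing A².
In terms of u = ρ/λ (A², 4π and the length scale all cancel between numerator and denominator), P = [∫_{0}^{2.5} u^4·e^(-2·u) du] / [∫_{0}^{∞} u^4·e^(-2·u) du].
An antiderivative of u^4·e^(-2·u) is -(u^4/2 + u^3 + 3·u^2/2 + 3·u/2 + 3/4)·e^(-2·u); evaluating from 0 to 2.5 gives 3/4 - 1569·e^(-5)/32, while the full integral is 3/4.
Taking the ratio yields P = 0.5595.

P ≈ 0.560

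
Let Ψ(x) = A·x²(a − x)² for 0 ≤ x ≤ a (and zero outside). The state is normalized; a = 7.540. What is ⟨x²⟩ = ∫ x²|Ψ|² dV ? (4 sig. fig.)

By definition ⟨x²⟩ = ∫ x^2 |Ψ(x)|² dx.
Expanding the polynomial and integrating term by term, since the A² factors cancel between numerator and denominator, ⟨x²⟩ = 3·a^2/11.
With a = 7.540, ⟨x^2⟩ = 15.505.

⟨x^2⟩ ≈ 15.50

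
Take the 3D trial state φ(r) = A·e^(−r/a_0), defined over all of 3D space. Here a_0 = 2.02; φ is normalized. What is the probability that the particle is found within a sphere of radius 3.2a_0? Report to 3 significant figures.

P ≈ 0.954

With dV = 4πr²dr, the probability is ∫|φ|² dV over r ≤ 3.2a_0.
Normalization gives A² = 1/(π·a_0^3).
Substituting u = r/a_0, A², 4π and the length scale all cancel in the ratio: P = ∫_{0}^{3.2} u^2·e^(-2·u) du / ∫_{0}^{∞} u^2·e^(-2·u) du.
Using ∫ u^2·e^(-2·u) du = -(2·u^2 + 2·u + 1)·e^(-2·u)/4, the numerator is 1/4 - 697·e^(-32/5)/100 and the denominator is 1/4.
This evaluates to P = 0.9537.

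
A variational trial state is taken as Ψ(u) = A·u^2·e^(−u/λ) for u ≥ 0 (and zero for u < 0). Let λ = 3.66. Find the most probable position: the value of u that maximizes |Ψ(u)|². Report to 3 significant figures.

u ≈ 7.32

Differentiate |Ψ(u)|² with respect to u and set to zero.
Solving yields u = 2·λ.
With λ = 3.66, the most probable position is 7.320.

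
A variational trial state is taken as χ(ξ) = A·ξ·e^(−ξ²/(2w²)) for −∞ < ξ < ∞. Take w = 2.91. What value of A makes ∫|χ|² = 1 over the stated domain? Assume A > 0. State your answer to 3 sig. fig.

We need A² ∫|f|² dξ = 1, taking the integral from −∞ to ∞.
Carrying out the integral gives A² · √(π)·w^3/2.
Setting this equal to 1 gives A² = 1/(√(π)·w^3/2).
With w = 2.91: A² = 0.04579 and A = 0.2140.

A ≈ 0.214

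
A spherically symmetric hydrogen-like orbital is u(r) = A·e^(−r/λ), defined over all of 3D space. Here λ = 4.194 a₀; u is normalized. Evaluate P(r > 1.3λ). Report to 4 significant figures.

P = ∫ |u|² 4πr² dr over r > 1.3λ.
Normalization gives A² = 1/(π·λ^3).
Substituting t = r/λ, A², 4π and the length scale all cancel in the ratio: P = ∫_{1.3}^{∞} t^2·e^(-2·t) dt / ∫_{0}^{∞} t^2·e^(-2·t) dt.
With ∫ t^2·e^(-2·t) dt = -(2·t^2 + 2·t + 1)·e^(-2·t)/4 + C, the region integral is 349·e^(-13/5)/200 and the full one is 1/4.
The region integral divided by the full integral gives P = 0.51843.

P ≈ 0.5184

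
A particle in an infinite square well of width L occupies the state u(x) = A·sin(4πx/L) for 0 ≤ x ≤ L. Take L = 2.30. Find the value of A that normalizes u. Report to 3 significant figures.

A ≈ 0.933

Normalization requires ∫|u|² dx = 1, integrated from 0 to L.
With ∫₀^L sin²(nπx/L) dx = L/2, carrying out the integral gives A² · L/2.
Setting this equal to 1 gives A² = 1/(L/2).
Plugging in L = 2.30 yields A = 0.9325.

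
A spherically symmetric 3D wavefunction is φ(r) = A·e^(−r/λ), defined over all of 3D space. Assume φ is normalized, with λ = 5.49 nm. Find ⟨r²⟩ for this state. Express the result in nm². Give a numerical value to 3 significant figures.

⟨r²⟩ = ∫ r^2 |φ|² 4πr² dr over the full domain.
With ∫₀^∞ r^4 e^(−αr) dr = 4!/α^5, evaluating both integrals, ⟨r²⟩ = 3·λ^2.
With λ = 5.49, ⟨r^2⟩ = 90.42.

⟨r^2⟩ ≈ 90.4 nm^2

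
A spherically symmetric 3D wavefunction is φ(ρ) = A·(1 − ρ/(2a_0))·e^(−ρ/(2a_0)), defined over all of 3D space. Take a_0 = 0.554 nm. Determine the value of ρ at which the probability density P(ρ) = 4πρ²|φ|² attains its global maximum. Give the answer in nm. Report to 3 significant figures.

ρ ≈ 2.90 nm

Set d/dρ [P(ρ) = 4πρ²|φ|²] = 0 and solve for ρ > 0.
This gives ρ = a_0·(√(5) + 3).
With a_0 = 0.554, the most probable radial distance is 2.901 nm.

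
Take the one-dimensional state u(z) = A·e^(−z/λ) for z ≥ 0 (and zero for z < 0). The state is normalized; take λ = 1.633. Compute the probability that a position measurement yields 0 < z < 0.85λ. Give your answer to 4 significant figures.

P ≈ 0.8173

P = ∫_{0}^{0.85λ} |u(z)|² dz.
The normalization integral ∫|u|²dz over the whole domain equals λ/2·A², and A² cancels in the ratio.
Let t = z/λ; then A² and the length scale cancel, so P = ∫_{0}^{0.85} e^(-2·t) dt ÷ ∫_{0}^{∞} e^(-2·t) dt.
Using ∫ e^(-2·t) dt = -e^(-2·t)/2, the numerator is 1/2 - e^(-17/10)/2 and the denominator is 1/2.
The result is P = 0.81732.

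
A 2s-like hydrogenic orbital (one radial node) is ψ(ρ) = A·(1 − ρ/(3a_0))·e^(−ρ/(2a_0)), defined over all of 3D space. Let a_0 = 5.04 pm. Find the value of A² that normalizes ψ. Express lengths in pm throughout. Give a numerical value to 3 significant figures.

A^2 ≈ 0.000932 pm^(-3)

Require ∫ |ψ|² 4πρ² dρ = 1 over the whole domain.
Recall ∫₀^∞ ρ^m e^(−ρ/β) dρ = m!·β^(m+1), with ψ = A·(1 − ρ/(3a_0))·e^(−ρ/(2a_0)), the integral evaluates to A²·[8·π·a_0^3/3].
With a_0 = 5.04: A² = 0.0009324 and A = 0.03053.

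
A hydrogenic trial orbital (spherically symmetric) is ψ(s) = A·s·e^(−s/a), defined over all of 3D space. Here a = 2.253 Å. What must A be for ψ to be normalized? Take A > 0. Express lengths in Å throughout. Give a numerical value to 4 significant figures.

A ≈ 0.04275 Å^(-5/2)

Require ∫ |ψ|² 4πs² ds = 1 over the whole domain.
The angular integral contributes 4π, leaving ∫₀^∞ s²|ψ|² ds.
With ψ = A·s·e^(−s/a), the integral evaluates to A²·[3·π·a^5].
Setting this equal to 1 gives A² = 1/(3·π·a^5).
Plugging in a = 2.253 yields A = 0.042752.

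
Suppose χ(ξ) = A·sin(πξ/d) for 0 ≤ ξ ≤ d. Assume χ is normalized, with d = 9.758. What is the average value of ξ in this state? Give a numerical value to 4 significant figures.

By definition ⟨ξ⟩ = ∫ ξ |χ(ξ)|² dξ.
Using sin²θ = (1 − cos 2θ)/2, evaluating both integrals, ⟨ξ⟩ = d/2.
With d = 9.758, ⟨ξ⟩ = 4.8790.

⟨ξ⟩ ≈ 4.879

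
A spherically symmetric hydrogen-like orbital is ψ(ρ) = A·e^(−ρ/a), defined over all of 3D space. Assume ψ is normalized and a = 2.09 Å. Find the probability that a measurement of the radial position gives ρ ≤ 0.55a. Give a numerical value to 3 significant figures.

Integrate the radial probability density 4πρ²|ψ|² over ρ ≤ 0.55a.
Normalization gives A² = 1/(π·a^3).
Let u = ρ/a; then A², 4π and the length scale all cancel, so P = ∫_{0}^{0.55} u^2·e^(-2·u) du ÷ ∫_{0}^{∞} u^2·e^(-2·u) du.
With ∫ u^2·e^(-2·u) du = -(2·u^2 + 2·u + 1)·e^(-2·u)/4 + C, the region integral is 1/4 - 541·e^(-11/10)/800 and the full one is 1/4.
Taking the ratio yields P = 0.09958.

P ≈ 0.0996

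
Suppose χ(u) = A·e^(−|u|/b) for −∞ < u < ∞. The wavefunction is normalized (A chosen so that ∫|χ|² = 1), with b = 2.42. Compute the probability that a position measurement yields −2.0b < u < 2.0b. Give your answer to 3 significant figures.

P = ∫_{−2.0b}^{2.0b} |χ(u)|² du.
With A² fixed by ∫|χ|² = 1, i.e. A² = (b)^(−1), substitute and integrate.
By symmetry take twice the u ≥ 0 contribution in numerator and denominator; the 2's cancel. Substituting t = u/b, A² and the length scale cancel in the ratio: P = ∫_{0}^{2.0} e^(-2·t) dt / ∫_{0}^{∞} e^(-2·t) dt.
Using ∫ e^(-2·t) dt = -e^(-2·t)/2, the numerator is 1/2 - e^(-4)/2 and the denominator is 1/2.
This works out to P = 0.9817.

P ≈ 0.982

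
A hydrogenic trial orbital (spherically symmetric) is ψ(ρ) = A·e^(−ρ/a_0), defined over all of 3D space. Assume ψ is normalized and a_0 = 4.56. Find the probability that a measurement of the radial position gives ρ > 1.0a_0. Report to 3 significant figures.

P ≈ 0.677

Integrate the radial probability density 4πρ²|ψ|² over ρ > 1.0a_0.
Normalization gives A² = 1/(π·a_0^3).
Substituting u = ρ/a_0, A², 4π and the length scale all cancel in the ratio: P = ∫_{1.0}^{∞} u^2·e^(-2·u) du / ∫_{0}^{∞} u^2·e^(-2·u) du.
With ∫ u^2·e^(-2·u) du = -(2·u^2 + 2·u + 1)·e^(-2·u)/4 + C, the region integral is 5·e^(-2)/4 and the full one is 1/4.
Taking the ratio yields P = 0.6767.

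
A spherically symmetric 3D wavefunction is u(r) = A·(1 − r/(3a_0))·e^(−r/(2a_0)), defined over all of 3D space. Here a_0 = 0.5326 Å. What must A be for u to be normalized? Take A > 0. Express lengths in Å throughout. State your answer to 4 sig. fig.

We need A² ∫|f|² 4πr² dr = 1, taking the integral from 0 to ∞.
∫|u|² 4πr² dr = A²·(8·π·a_0^3/3).
Hence A² = 1/[8·π·a_0^3/3].
With a_0 = 0.5326: A² = 0.79009 and A = 0.88887.

A ≈ 0.8889 Å^(-3/2)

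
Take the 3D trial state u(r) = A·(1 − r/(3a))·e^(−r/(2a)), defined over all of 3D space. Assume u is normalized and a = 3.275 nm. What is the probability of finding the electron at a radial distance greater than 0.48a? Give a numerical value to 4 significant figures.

Integrate the radial probability density 4πr²|u|² over r > 0.48a.
A² is fixed by ∫₀^∞ 4πr²|u|² dr = 1, i.e. A² = (8·π·a^3/3)^(−1).
Substituting t = r/a, A², 4π and the length scale all cancel in the ratio: P = ∫_{0.48}^{∞} t^2·(1 - t/3)^2·e^(-t) dt / ∫_{0}^{∞} t^2·(1 - t/3)^2·e^(-t) dt.
An antiderivative of t^2·(1 - t/3)^2·e^(-t) is (-t^4 + 2·t^3 - 3·t^2 - 6·t - 6)·e^(-t)/9; evaluating from 0.48 to ∞ gives ≈ 0.646498, while the full integral is 2/3.
The region integral divided by the full integral gives P = 0.96975.

P ≈ 0.9697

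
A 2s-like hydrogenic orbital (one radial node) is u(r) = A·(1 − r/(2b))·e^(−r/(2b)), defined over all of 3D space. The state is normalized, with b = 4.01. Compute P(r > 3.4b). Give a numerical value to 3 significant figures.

Integrate the radial probability density 4πr²|u|² over r > 3.4b.
Normalization gives A² = 1/(8·π·b^3).
Let t = r/b; then A², 4π and the length scale all cancel, so P = ∫_{3.4}^{∞} t^2·(1 - t/2)^2·e^(-t) dt ÷ ∫_{0}^{∞} t^2·(1 - t/2)^2·e^(-t) dt.
An antiderivative of t^2·(1 - t/2)^2·e^(-t) is -(t^4/4 + t^2 + 2·t + 2)·e^(-t); evaluating from 3.4 to ∞ gives ≈ 1.7944, while the full integral is 2.
The region integral divided by the full integral gives P = 0.8972.

P ≈ 0.897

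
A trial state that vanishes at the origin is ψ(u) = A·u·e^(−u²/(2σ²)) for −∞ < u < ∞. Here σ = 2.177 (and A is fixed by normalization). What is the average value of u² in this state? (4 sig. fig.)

⟨u²⟩ = ∫ u^2 |ψ|² du over the full domain.
Since the A² factors cancel between numerator and denominator, ⟨u²⟩ = 3·σ^2/2.
With σ = 2.177, ⟨u^2⟩ = 7.1090.

⟨u^2⟩ ≈ 7.109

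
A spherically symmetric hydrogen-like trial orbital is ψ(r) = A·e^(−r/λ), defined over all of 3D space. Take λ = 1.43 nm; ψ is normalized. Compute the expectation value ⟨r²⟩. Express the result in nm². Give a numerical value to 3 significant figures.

By definition ⟨r²⟩ = ∫ r^2 |ψ(r)|² 4πr² dr.
With ∫₀^∞ r^4 e^(−αr) dr = 4!/α^5, the ratio of the moment integral to the normalization integral gives ⟨r²⟩ = 3·λ^2.
With λ = 1.43, ⟨r^2⟩ = 6.135.

⟨r^2⟩ ≈ 6.13 nm^2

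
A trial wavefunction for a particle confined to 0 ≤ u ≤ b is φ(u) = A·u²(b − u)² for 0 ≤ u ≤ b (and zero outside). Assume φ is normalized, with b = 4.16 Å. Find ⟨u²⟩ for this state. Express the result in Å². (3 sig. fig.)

⟨u^2⟩ ≈ 4.72 Å^2

By definition ⟨u²⟩ = ∫ u^2 |φ(u)|² du.
Expanding the polynomial and integrating term by term, since the A² factors cancel between numerator and denominator, ⟨u²⟩ = 3·b^2/11.
With b = 4.16, ⟨u^2⟩ = 4.720.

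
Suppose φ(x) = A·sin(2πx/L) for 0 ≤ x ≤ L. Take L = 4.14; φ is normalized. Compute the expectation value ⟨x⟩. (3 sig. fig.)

⟨x⟩ = ∫ x |φ|² dx over the full domain.
Evaluating both integrals, ⟨x⟩ = L/2.
Putting L = 4.14 gives 2.070.

⟨x⟩ ≈ 2.07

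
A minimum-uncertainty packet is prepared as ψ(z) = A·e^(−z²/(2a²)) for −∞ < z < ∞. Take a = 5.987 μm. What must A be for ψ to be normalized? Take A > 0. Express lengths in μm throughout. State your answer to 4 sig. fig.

A ≈ 0.3070 μm^(-1/2)

The normalization condition is ∫|ψ|² dz = 1 from −∞ to ∞.
With ∫_{−∞}^{∞} z^(2m) e^(−αz²) dz = (2m−1)!!·√π / (2^m α^(m+1/2)), carrying out the integral gives A² · √(π)·a.
Setting this equal to 1 gives A² = 1/(√(π)·a).
With a = 5.987: A² = 0.094236 and A = 0.30698.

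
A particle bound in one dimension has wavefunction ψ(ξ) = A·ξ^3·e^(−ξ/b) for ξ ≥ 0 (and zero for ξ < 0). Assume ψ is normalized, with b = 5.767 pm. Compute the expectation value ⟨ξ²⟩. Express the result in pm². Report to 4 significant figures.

⟨ξ^2⟩ ≈ 465.6 pm^2

⟨ξ²⟩ = ∫ ξ^2 |ψ|² dξ over the full domain.
Using ∫₀^∞ ξⁿ e^(−αξ) dξ = n!/αⁿ⁺¹, the ratio of the moment integral to the normalization integral gives ⟨ξ²⟩ = 14·b^2.
Putting b = 5.767 gives 465.62.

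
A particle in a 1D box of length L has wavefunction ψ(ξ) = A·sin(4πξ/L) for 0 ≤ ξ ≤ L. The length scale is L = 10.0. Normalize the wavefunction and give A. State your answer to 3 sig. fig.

We need A² ∫|f|² dξ = 1, taking the integral from 0 to L.
With ψ = A·sin(4πξ/L), the integral evaluates to A²·[L/2].
With L = 10.0: A² = 0.2000 and A = 0.4472.

A ≈ 0.447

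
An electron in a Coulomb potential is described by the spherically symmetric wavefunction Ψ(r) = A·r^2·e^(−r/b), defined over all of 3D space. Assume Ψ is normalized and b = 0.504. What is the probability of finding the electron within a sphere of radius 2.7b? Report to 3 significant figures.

P ≈ 0.298

Integrate the radial probability density 4πr²|Ψ|² over r ≤ 2.7b.
The full normalization integral is A²·[45·π·b^7/2] = 1, fixing A².
Substituting u = r/b, A², 4π and the length scale all cancel in the ratio: P = ∫_{0}^{2.7} u^6·e^(-2·u) du / ∫_{0}^{∞} u^6·e^(-2·u) du.
An antiderivative of u^6·e^(-2·u) is -(4·u^6 + 12·u^5 + 30·u^4 + 60·u^3 + 90·u^2 + 90·u + 45)·e^(-2·u)/8; evaluating from 0 to 2.7 gives ≈ 1.6781, while the full integral is 45/8.
This evaluates to P = 0.2983.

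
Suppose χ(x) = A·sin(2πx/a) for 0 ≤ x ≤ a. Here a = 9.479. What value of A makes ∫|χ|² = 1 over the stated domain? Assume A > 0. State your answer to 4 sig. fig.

A ≈ 0.4593

We need A² ∫|f|² dx = 1, taking the integral from 0 to a.
With χ = A·sin(2πx/a), the integral evaluates to A²·[a/2].
So A² = (a/2)^(−1).
With a = 9.479: A² = 0.21099 and A = 0.45934.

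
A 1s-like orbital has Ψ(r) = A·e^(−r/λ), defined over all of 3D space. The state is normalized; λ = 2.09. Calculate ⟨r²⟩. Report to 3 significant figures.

⟨r^2⟩ ≈ 13.1

By definition ⟨r²⟩ = ∫ r^2 |Ψ(r)|² 4πr² dr.
Evaluating both integrals, ⟨r²⟩ = 3·λ^2.
With λ = 2.09, ⟨r^2⟩ = 13.10.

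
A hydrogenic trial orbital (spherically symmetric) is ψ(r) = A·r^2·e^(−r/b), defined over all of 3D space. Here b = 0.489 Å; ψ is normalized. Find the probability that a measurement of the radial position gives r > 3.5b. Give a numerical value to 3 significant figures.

P = ∫ |ψ|² 4πr² dr over r > 3.5b.
The full normalization integral is A²·[45·π·b^7/2] = 1, fixing A².
In terms of u = r/b (A², 4π and the length scale all cancel between numerator and denominator), P = [∫_{3.5}^{∞} u^6·e^(-2·u) du] / [∫_{0}^{∞} u^6·e^(-2·u) du].
An antiderivative of u^6·e^(-2·u) is -(4·u^6 + 12·u^5 + 30·u^4 + 60·u^3 + 90·u^2 + 90·u + 45)·e^(-2·u)/8; evaluating from 3.5 to ∞ gives ≈ 2.5296, while the full integral is 45/8.
This evaluates to P = 0.4497.

P ≈ 0.450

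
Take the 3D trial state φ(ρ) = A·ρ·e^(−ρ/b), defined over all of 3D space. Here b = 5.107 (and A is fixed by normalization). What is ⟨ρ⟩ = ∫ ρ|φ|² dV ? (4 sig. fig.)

The expectation value is the |φ|²-weighted average of ρ: ∫ ρ|φ|² 4πρ² dρ.
Evaluating both integrals, ⟨ρ⟩ = 5·b/2.
Putting b = 5.107 gives 12.768.

⟨ρ⟩ ≈ 12.77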